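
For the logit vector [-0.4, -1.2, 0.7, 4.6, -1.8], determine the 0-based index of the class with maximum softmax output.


Softmax is a monotonic transformation, so it preserves the argmax.
We need to find the index of the maximum logit.
Index 0: -0.4
Index 1: -1.2
Index 2: 0.7
Index 3: 4.6
Index 4: -1.8
Maximum logit = 4.6 at index 3

3


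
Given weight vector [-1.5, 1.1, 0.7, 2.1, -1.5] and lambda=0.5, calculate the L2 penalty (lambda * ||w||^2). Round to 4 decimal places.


Squaring each weight:
(-1.5)^2 = 2.25
1.1^2 = 1.21
0.7^2 = 0.49
2.1^2 = 4.41
(-1.5)^2 = 2.25
Sum of squares = 10.61
Penalty = 0.5 * 10.61 = 5.3050

5.3050


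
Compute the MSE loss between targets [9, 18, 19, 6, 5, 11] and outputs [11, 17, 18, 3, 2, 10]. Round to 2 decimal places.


Differences: [-2, 1, 1, 3, 3, 1]
Squared errors: [4, 1, 1, 9, 9, 1]
Sum of squared errors = 25
MSE = 25 / 6 = 4.17

4.17


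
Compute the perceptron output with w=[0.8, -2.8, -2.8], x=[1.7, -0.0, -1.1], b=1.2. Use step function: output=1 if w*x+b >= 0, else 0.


z = w . x + b
= 0.8*1.7 + -2.8*-0.0 + -2.8*-1.1 + 1.2
= 1.36 + 0.0 + 3.08 + 1.2
= 4.44 + 1.2
= 5.64
Since z = 5.64 >= 0, output = 1

1


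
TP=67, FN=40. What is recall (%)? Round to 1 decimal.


Recall = TP / (TP + FN) * 100
= 67 / (67 + 40)
= 67 / 107
= 0.6262
= 62.6%

62.6


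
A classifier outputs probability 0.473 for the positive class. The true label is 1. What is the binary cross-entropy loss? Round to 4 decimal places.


For y=1: Loss = -log(p)
= -log(0.473)
= -(-0.7487)
= 0.7487

0.7487


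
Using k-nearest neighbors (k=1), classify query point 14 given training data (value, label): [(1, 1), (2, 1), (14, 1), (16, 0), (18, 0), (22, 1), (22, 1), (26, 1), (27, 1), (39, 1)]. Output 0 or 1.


Distances from query 14:
Point 14 (class 1): distance = 0
K=1 nearest neighbors: classes = [1]
Votes for class 1: 1 / 1
Majority vote => class 1

1


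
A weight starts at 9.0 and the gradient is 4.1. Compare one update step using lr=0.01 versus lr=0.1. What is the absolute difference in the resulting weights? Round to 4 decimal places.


With lr=0.01: w_new = 9.0 - 0.01 * 4.1 = 8.959
With lr=0.1: w_new = 9.0 - 0.1 * 4.1 = 8.59
Absolute difference = |8.959 - 8.59|
= 0.3690

0.3690


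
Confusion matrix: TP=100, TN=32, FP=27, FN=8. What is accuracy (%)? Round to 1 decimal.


Accuracy = (TP + TN) / (TP + TN + FP + FN) * 100
= (100 + 32) / (100 + 32 + 27 + 8)
= 132 / 167
= 0.7904
= 79.0%

79.0


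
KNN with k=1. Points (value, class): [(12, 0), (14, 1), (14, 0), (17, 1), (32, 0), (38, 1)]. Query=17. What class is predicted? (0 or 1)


Distances from query 17:
Point 17 (class 1): distance = 0
K=1 nearest neighbors: classes = [1]
Votes for class 1: 1 / 1
Majority vote => class 1

1


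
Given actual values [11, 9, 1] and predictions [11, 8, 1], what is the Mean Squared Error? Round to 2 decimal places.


Differences: [0, 1, 0]
Squared errors: [0, 1, 0]
Sum of squared errors = 1
MSE = 1 / 3 = 0.33

0.33


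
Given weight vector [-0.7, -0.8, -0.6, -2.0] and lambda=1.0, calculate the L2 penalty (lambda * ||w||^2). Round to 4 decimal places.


Squaring each weight:
(-0.7)^2 = 0.49
(-0.8)^2 = 0.64
(-0.6)^2 = 0.36
(-2.0)^2 = 4.0
Sum of squares = 5.49
Penalty = 1.0 * 5.49 = 5.4900

5.4900


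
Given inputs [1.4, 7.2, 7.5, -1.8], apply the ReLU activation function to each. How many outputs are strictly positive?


ReLU(x) = max(0, x) for each element:
ReLU(1.4) = 1.4
ReLU(7.2) = 7.2
ReLU(7.5) = 7.5
ReLU(-1.8) = 0
Active neurons (>0): 3

3


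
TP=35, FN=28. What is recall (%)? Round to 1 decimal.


Recall = TP / (TP + FN) * 100
= 35 / (35 + 28)
= 35 / 63
= 0.5556
= 55.6%

55.6


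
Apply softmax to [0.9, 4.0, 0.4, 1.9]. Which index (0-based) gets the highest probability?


Softmax is a monotonic transformation, so it preserves the argmax.
We need to find the index of the maximum logit.
Index 0: 0.9
Index 1: 4.0
Index 2: 0.4
Index 3: 1.9
Maximum logit = 4.0 at index 1

1


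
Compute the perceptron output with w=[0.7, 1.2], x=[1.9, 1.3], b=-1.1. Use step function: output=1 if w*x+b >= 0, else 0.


z = w . x + b
= 0.7*1.9 + 1.2*1.3 + -1.1
= 1.33 + 1.56 + -1.1
= 2.89 + -1.1
= 1.79
Since z = 1.79 >= 0, output = 1

1


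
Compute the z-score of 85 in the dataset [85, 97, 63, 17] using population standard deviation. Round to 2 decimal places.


Mean = (85 + 97 + 63 + 17) / 4 = 65.5
Variance = sum((x_i - mean)^2) / n = 932.75
Std = sqrt(932.75) = 30.541
Z = (x - mean) / std
= (85 - 65.5) / 30.541
= 19.5 / 30.541
= 0.64

0.64


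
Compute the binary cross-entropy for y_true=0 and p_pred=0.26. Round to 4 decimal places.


For y=0: Loss = -log(1-p)
= -log(1 - 0.26)
= -log(0.74)
= -(-0.3011)
= 0.3011

0.3011


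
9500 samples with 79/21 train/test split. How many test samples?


Train samples = 9500 * 79% = 7505
Test samples = 9500 - 7505
= 1995

1995


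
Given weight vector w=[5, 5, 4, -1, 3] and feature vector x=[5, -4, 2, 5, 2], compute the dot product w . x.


Element-wise products:
5 * 5 = 25
5 * -4 = -20
4 * 2 = 8
-1 * 5 = -5
3 * 2 = 6
Sum = 25 + -20 + 8 + -5 + 6
= 14

14


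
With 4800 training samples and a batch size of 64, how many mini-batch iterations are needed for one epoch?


Iterations per epoch = dataset_size / batch_size
= 4800 / 64
= 75

75


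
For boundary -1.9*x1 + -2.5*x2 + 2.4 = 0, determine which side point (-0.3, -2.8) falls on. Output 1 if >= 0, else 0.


Compute -1.9 * -0.3 + -2.5 * -2.8 + 2.4
= 0.57 + 7.0 + 2.4
= 9.97
Since 9.97 >= 0, the point is on the positive side.

1


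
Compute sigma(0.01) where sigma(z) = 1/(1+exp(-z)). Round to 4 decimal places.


sigmoid(z) = 1 / (1 + exp(-z))
exp(-(0.01)) = exp(-0.01) = 0.99
1 + 0.99 = 1.9901
1 / 1.9901 = 0.5025

0.5025


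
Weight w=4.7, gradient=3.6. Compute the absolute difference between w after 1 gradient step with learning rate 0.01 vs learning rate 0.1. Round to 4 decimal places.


With lr=0.01: w_new = 4.7 - 0.01 * 3.6 = 4.664
With lr=0.1: w_new = 4.7 - 0.1 * 3.6 = 4.34
Absolute difference = |4.664 - 4.34|
= 0.3240

0.3240


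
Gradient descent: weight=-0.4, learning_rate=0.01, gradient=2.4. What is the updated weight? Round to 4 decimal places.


w_new = w_old - lr * gradient
= -0.4 - 0.01 * 2.4
= -0.4 - (0.024)
= -0.4240

-0.4240


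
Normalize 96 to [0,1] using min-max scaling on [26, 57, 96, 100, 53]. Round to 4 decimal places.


Min = 26, Max = 100
Range = 100 - 26 = 74
Scaled = (x - min) / (max - min)
= (96 - 26) / 74
= 70 / 74
= 0.9459

0.9459


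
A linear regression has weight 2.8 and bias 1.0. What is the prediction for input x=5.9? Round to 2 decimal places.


y = 2.8 * 5.9 + (1.0)
= 16.52 + (1.0)
= 17.52

17.52


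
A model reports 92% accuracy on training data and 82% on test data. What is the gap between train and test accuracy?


Gap = train_accuracy - test_accuracy
= 92 - 82
= 10%
This moderate gap may indicate mild overfitting.

10


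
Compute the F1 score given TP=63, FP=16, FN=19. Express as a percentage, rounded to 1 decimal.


Precision = TP / (TP + FP) = 63 / 79 = 0.7975
Recall = TP / (TP + FN) = 63 / 82 = 0.7683
F1 = 2 * P * R / (P + R)
= 2 * 0.7975 * 0.7683 / (0.7975 + 0.7683)
= 1.2254 / 1.5658
= 0.7826
As percentage: 78.3%

78.3


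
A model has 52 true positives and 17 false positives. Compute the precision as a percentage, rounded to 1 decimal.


Precision = TP / (TP + FP) * 100
= 52 / (52 + 17)
= 52 / 69
= 0.7536
= 75.4%

75.4


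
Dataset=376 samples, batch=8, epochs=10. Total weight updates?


Iterations per epoch = 376 / 8 = 47
Total updates = iterations_per_epoch * epochs
= 47 * 10
= 470

470


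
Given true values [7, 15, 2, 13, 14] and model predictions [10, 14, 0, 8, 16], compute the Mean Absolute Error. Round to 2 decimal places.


Absolute errors: [3, 1, 2, 5, 2]
Sum of absolute errors = 13
MAE = 13 / 5 = 2.60

2.60


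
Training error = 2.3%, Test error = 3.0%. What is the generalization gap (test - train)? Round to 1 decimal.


Generalization gap = test_error - train_error
= 3.0 - 2.3
= 0.7%
A small gap suggests good generalization.

0.7


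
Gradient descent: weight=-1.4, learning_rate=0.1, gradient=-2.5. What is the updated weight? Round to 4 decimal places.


w_new = w_old - lr * gradient
= -1.4 - 0.1 * -2.5
= -1.4 - (-0.25)
= -1.1500

-1.1500


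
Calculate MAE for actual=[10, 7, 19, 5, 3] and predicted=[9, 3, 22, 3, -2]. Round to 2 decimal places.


Absolute errors: [1, 4, 3, 2, 5]
Sum of absolute errors = 15
MAE = 15 / 5 = 3.00

3.00


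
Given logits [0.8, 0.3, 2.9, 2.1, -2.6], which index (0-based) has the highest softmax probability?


Softmax is a monotonic transformation, so it preserves the argmax.
We need to find the index of the maximum logit.
Index 0: 0.8
Index 1: 0.3
Index 2: 2.9
Index 3: 2.1
Index 4: -2.6
Maximum logit = 2.9 at index 2

2


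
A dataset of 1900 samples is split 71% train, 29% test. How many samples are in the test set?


Train samples = 1900 * 71% = 1349
Test samples = 1900 - 1349
= 551

551


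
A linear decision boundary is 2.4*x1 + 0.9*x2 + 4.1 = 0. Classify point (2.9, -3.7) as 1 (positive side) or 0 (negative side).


Compute 2.4 * 2.9 + 0.9 * -3.7 + 4.1
= 6.96 + -3.33 + 4.1
= 7.73
Since 7.73 >= 0, the point is on the positive side.

1


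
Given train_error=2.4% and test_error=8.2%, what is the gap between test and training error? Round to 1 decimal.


Generalization gap = test_error - train_error
= 8.2 - 2.4
= 5.8%
A moderate gap.

5.8


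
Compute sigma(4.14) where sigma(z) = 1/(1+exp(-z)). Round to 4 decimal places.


sigmoid(z) = 1 / (1 + exp(-z))
exp(-(4.14)) = exp(-4.14) = 0.0159
1 + 0.0159 = 1.0159
1 / 1.0159 = 0.9843

0.9843


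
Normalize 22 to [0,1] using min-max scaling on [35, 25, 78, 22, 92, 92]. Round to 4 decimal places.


Min = 22, Max = 92
Range = 92 - 22 = 70
Scaled = (x - min) / (max - min)
= (22 - 22) / 70
= 0 / 70
= 0.0000

0.0000


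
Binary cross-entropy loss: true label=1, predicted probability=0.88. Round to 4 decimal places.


For y=1: Loss = -log(p)
= -log(0.88)
= -(-0.1278)
= 0.1278

0.1278


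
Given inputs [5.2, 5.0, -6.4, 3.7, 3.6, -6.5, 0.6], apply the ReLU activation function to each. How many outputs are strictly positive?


ReLU(x) = max(0, x) for each element:
ReLU(5.2) = 5.2
ReLU(5.0) = 5.0
ReLU(-6.4) = 0
ReLU(3.7) = 3.7
ReLU(3.6) = 3.6
ReLU(-6.5) = 0
ReLU(0.6) = 0.6
Active neurons (>0): 5

5


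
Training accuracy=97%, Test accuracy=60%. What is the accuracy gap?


Gap = train_accuracy - test_accuracy
= 97 - 60
= 37%
This large gap strongly indicates overfitting.

37


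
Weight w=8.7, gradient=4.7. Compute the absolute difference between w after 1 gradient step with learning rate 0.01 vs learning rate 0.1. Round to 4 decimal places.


With lr=0.01: w_new = 8.7 - 0.01 * 4.7 = 8.653
With lr=0.1: w_new = 8.7 - 0.1 * 4.7 = 8.23
Absolute difference = |8.653 - 8.23|
= 0.4230

0.4230


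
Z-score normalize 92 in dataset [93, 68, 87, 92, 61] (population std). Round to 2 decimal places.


Mean = (93 + 68 + 87 + 92 + 61) / 5 = 80.2
Variance = sum((x_i - mean)^2) / n = 173.36
Std = sqrt(173.36) = 13.1666
Z = (x - mean) / std
= (92 - 80.2) / 13.1666
= 11.8 / 13.1666
= 0.90

0.90


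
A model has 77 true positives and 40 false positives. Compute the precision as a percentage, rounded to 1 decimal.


Precision = TP / (TP + FP) * 100
= 77 / (77 + 40)
= 77 / 117
= 0.6581
= 65.8%

65.8


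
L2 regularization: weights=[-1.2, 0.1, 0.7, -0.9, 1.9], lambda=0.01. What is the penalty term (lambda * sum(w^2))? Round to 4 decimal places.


Squaring each weight:
(-1.2)^2 = 1.44
0.1^2 = 0.01
0.7^2 = 0.49
(-0.9)^2 = 0.81
1.9^2 = 3.61
Sum of squares = 6.36
Penalty = 0.01 * 6.36 = 0.0636

0.0636


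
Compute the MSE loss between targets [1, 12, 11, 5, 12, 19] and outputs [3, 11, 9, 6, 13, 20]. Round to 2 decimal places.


Differences: [-2, 1, 2, -1, -1, -1]
Squared errors: [4, 1, 4, 1, 1, 1]
Sum of squared errors = 12
MSE = 12 / 6 = 2.00

2.00


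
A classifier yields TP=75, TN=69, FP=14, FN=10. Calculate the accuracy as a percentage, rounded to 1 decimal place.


Accuracy = (TP + TN) / (TP + TN + FP + FN) * 100
= (75 + 69) / (75 + 69 + 14 + 10)
= 144 / 168
= 0.8571
= 85.7%

85.7


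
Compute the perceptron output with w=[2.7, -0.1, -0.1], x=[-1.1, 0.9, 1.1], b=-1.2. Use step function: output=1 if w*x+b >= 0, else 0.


z = w . x + b
= 2.7*-1.1 + -0.1*0.9 + -0.1*1.1 + -1.2
= -2.97 + -0.09 + -0.11 + -1.2
= -3.17 + -1.2
= -4.37
Since z = -4.37 < 0, output = 0

0


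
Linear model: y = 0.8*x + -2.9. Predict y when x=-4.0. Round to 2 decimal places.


y = 0.8 * -4.0 + (-2.9)
= -3.2 + (-2.9)
= -6.10

-6.10


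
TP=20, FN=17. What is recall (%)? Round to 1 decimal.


Recall = TP / (TP + FN) * 100
= 20 / (20 + 17)
= 20 / 37
= 0.5405
= 54.1%

54.1


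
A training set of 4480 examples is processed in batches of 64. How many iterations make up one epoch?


Iterations per epoch = dataset_size / batch_size
= 4480 / 64
= 70

70


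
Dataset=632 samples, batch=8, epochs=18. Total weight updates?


Iterations per epoch = 632 / 8 = 79
Total updates = iterations_per_epoch * epochs
= 79 * 18
= 1422

1422


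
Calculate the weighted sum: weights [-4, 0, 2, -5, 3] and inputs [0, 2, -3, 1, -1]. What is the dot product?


Element-wise products:
-4 * 0 = 0
0 * 2 = 0
2 * -3 = -6
-5 * 1 = -5
3 * -1 = -3
Sum = 0 + 0 + -6 + -5 + -3
= -14

-14


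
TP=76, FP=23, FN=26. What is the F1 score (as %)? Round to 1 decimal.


Precision = TP / (TP + FP) = 76 / 99 = 0.7677
Recall = TP / (TP + FN) = 76 / 102 = 0.7451
F1 = 2 * P * R / (P + R)
= 2 * 0.7677 * 0.7451 / (0.7677 + 0.7451)
= 1.144 / 1.5128
= 0.7562
As percentage: 75.6%

75.6


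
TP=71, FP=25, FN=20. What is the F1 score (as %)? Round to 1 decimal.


Precision = TP / (TP + FP) = 71 / 96 = 0.7396
Recall = TP / (TP + FN) = 71 / 91 = 0.7802
F1 = 2 * P * R / (P + R)
= 2 * 0.7396 * 0.7802 / (0.7396 + 0.7802)
= 1.1541 / 1.5198
= 0.7594
As percentage: 75.9%

75.9


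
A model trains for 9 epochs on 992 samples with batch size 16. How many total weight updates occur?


Iterations per epoch = 992 / 16 = 62
Total updates = iterations_per_epoch * epochs
= 62 * 9
= 558

558


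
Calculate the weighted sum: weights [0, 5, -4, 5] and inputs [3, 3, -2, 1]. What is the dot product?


Element-wise products:
0 * 3 = 0
5 * 3 = 15
-4 * -2 = 8
5 * 1 = 5
Sum = 0 + 15 + 8 + 5
= 28

28


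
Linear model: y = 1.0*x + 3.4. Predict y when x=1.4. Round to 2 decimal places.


y = 1.0 * 1.4 + (3.4)
= 1.4 + (3.4)
= 4.80

4.80


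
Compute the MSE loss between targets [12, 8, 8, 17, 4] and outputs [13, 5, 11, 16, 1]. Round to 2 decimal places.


Differences: [-1, 3, -3, 1, 3]
Squared errors: [1, 9, 9, 1, 9]
Sum of squared errors = 29
MSE = 29 / 5 = 5.80

5.80


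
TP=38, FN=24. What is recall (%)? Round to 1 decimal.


Recall = TP / (TP + FN) * 100
= 38 / (38 + 24)
= 38 / 62
= 0.6129
= 61.3%

61.3


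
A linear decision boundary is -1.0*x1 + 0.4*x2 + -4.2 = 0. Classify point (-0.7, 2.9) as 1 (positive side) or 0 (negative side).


Compute -1.0 * -0.7 + 0.4 * 2.9 + -4.2
= 0.7 + 1.16 + -4.2
= -2.34
Since -2.34 < 0, the point is on the negative side.

0


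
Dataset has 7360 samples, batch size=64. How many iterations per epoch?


Iterations per epoch = dataset_size / batch_size
= 7360 / 64
= 115

115


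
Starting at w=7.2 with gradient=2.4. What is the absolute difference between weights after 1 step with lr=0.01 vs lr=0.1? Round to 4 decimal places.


With lr=0.01: w_new = 7.2 - 0.01 * 2.4 = 7.176
With lr=0.1: w_new = 7.2 - 0.1 * 2.4 = 6.96
Absolute difference = |7.176 - 6.96|
= 0.2160

0.2160


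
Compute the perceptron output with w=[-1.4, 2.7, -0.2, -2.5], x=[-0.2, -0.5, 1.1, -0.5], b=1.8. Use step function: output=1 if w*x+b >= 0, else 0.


z = w . x + b
= -1.4*-0.2 + 2.7*-0.5 + -0.2*1.1 + -2.5*-0.5 + 1.8
= 0.28 + -1.35 + -0.22 + 1.25 + 1.8
= -0.04 + 1.8
= 1.76
Since z = 1.76 >= 0, output = 1

1


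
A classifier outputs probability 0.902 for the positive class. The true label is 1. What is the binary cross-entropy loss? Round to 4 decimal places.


For y=1: Loss = -log(p)
= -log(0.902)
= -(-0.1031)
= 0.1031

0.1031


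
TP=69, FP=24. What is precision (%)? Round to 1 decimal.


Precision = TP / (TP + FP) * 100
= 69 / (69 + 24)
= 69 / 93
= 0.7419
= 74.2%

74.2


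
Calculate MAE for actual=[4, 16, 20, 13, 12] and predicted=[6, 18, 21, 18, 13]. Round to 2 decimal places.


Absolute errors: [2, 2, 1, 5, 1]
Sum of absolute errors = 11
MAE = 11 / 5 = 2.20

2.20


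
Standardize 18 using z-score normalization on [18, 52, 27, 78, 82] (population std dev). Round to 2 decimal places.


Mean = (18 + 52 + 27 + 78 + 82) / 5 = 51.4
Variance = sum((x_i - mean)^2) / n = 671.04
Std = sqrt(671.04) = 25.9044
Z = (x - mean) / std
= (18 - 51.4) / 25.9044
= -33.4 / 25.9044
= -1.29

-1.29


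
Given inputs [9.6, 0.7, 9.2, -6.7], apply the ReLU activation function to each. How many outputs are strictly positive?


ReLU(x) = max(0, x) for each element:
ReLU(9.6) = 9.6
ReLU(0.7) = 0.7
ReLU(9.2) = 9.2
ReLU(-6.7) = 0
Active neurons (>0): 3

3


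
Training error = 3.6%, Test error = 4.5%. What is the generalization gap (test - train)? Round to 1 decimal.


Generalization gap = test_error - train_error
= 4.5 - 3.6
= 0.9%
A small gap suggests good generalization.

0.9


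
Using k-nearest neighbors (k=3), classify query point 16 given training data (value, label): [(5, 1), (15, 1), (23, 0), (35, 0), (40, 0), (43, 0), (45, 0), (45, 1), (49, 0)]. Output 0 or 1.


Distances from query 16:
Point 15 (class 1): distance = 1
Point 23 (class 0): distance = 7
Point 5 (class 1): distance = 11
K=3 nearest neighbors: classes = [1, 0, 1]
Votes for class 1: 2 / 3
Majority vote => class 1

1


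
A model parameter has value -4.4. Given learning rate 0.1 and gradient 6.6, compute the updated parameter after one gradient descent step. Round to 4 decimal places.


w_new = w_old - lr * gradient
= -4.4 - 0.1 * 6.6
= -4.4 - (0.66)
= -5.0600

-5.0600


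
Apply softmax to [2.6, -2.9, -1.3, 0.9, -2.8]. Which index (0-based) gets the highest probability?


Softmax is a monotonic transformation, so it preserves the argmax.
We need to find the index of the maximum logit.
Index 0: 2.6
Index 1: -2.9
Index 2: -1.3
Index 3: 0.9
Index 4: -2.8
Maximum logit = 2.6 at index 0

0


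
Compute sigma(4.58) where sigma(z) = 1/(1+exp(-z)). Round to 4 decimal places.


sigmoid(z) = 1 / (1 + exp(-z))
exp(-(4.58)) = exp(-4.58) = 0.0103
1 + 0.0103 = 1.0103
1 / 1.0103 = 0.9898

0.9898


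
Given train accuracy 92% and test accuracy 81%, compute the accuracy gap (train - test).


Gap = train_accuracy - test_accuracy
= 92 - 81
= 11%
This gap suggests the model is overfitting.

11


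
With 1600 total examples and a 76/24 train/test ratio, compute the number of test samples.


Train samples = 1600 * 76% = 1216
Test samples = 1600 - 1216
= 384

384


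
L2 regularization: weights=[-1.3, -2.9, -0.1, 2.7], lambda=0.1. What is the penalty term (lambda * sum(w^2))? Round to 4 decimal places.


Squaring each weight:
(-1.3)^2 = 1.69
(-2.9)^2 = 8.41
(-0.1)^2 = 0.01
2.7^2 = 7.29
Sum of squares = 17.4
Penalty = 0.1 * 17.4 = 1.7400

1.7400


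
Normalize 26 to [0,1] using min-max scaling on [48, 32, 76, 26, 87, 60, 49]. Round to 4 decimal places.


Min = 26, Max = 87
Range = 87 - 26 = 61
Scaled = (x - min) / (max - min)
= (26 - 26) / 61
= 0 / 61
= 0.0000

0.0000


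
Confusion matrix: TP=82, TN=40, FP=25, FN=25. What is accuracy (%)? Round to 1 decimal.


Accuracy = (TP + TN) / (TP + TN + FP + FN) * 100
= (82 + 40) / (82 + 40 + 25 + 25)
= 122 / 172
= 0.7093
= 70.9%

70.9


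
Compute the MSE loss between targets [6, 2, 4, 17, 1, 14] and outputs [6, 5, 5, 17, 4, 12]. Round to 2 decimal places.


Differences: [0, -3, -1, 0, -3, 2]
Squared errors: [0, 9, 1, 0, 9, 4]
Sum of squared errors = 23
MSE = 23 / 6 = 3.83

3.83


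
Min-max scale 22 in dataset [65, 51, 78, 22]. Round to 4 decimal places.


Min = 22, Max = 78
Range = 78 - 22 = 56
Scaled = (x - min) / (max - min)
= (22 - 22) / 56
= 0 / 56
= 0.0000

0.0000


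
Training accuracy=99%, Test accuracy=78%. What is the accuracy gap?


Gap = train_accuracy - test_accuracy
= 99 - 78
= 21%
This large gap strongly indicates overfitting.

21


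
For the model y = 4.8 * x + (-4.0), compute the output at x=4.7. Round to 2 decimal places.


y = 4.8 * 4.7 + (-4.0)
= 22.56 + (-4.0)
= 18.56

18.56


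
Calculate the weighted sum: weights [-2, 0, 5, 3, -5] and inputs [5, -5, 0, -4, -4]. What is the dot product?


Element-wise products:
-2 * 5 = -10
0 * -5 = 0
5 * 0 = 0
3 * -4 = -12
-5 * -4 = 20
Sum = -10 + 0 + 0 + -12 + 20
= -2

-2


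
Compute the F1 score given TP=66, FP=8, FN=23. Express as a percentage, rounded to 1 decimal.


Precision = TP / (TP + FP) = 66 / 74 = 0.8919
Recall = TP / (TP + FN) = 66 / 89 = 0.7416
F1 = 2 * P * R / (P + R)
= 2 * 0.8919 * 0.7416 / (0.8919 + 0.7416)
= 1.3228 / 1.6335
= 0.8098
As percentage: 81.0%

81.0


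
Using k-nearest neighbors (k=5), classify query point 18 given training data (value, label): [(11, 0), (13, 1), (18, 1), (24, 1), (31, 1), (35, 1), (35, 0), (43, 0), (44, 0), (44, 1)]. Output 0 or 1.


Distances from query 18:
Point 18 (class 1): distance = 0
Point 13 (class 1): distance = 5
Point 24 (class 1): distance = 6
Point 11 (class 0): distance = 7
Point 31 (class 1): distance = 13
K=5 nearest neighbors: classes = [1, 1, 1, 0, 1]
Votes for class 1: 4 / 5
Majority vote => class 1

1


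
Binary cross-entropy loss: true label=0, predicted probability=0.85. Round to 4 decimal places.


For y=0: Loss = -log(1-p)
= -log(1 - 0.85)
= -log(0.15)
= -(-1.8971)
= 1.8971

1.8971


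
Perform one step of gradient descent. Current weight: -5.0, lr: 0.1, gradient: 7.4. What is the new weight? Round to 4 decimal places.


w_new = w_old - lr * gradient
= -5.0 - 0.1 * 7.4
= -5.0 - (0.74)
= -5.7400

-5.7400


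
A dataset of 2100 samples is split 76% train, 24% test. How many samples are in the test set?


Train samples = 2100 * 76% = 1596
Test samples = 2100 - 1596
= 504

504


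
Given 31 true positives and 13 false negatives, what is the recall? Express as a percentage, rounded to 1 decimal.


Recall = TP / (TP + FN) * 100
= 31 / (31 + 13)
= 31 / 44
= 0.7045
= 70.5%

70.5


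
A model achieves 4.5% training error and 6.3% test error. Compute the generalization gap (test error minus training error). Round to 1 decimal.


Generalization gap = test_error - train_error
= 6.3 - 4.5
= 1.8%
A small gap suggests good generalization.

1.8


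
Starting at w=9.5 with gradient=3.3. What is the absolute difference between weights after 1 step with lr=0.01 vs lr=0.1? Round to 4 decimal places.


With lr=0.01: w_new = 9.5 - 0.01 * 3.3 = 9.467
With lr=0.1: w_new = 9.5 - 0.1 * 3.3 = 9.17
Absolute difference = |9.467 - 9.17|
= 0.2970

0.2970


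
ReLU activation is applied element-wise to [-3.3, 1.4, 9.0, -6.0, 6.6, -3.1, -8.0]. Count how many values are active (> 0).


ReLU(x) = max(0, x) for each element:
ReLU(-3.3) = 0
ReLU(1.4) = 1.4
ReLU(9.0) = 9.0
ReLU(-6.0) = 0
ReLU(6.6) = 6.6
ReLU(-3.1) = 0
ReLU(-8.0) = 0
Active neurons (>0): 3

3


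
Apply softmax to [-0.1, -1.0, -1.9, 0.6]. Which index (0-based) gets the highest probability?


Softmax is a monotonic transformation, so it preserves the argmax.
We need to find the index of the maximum logit.
Index 0: -0.1
Index 1: -1.0
Index 2: -1.9
Index 3: 0.6
Maximum logit = 0.6 at index 3

3


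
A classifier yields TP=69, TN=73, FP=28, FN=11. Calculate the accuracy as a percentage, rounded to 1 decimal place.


Accuracy = (TP + TN) / (TP + TN + FP + FN) * 100
= (69 + 73) / (69 + 73 + 28 + 11)
= 142 / 181
= 0.7845
= 78.5%

78.5


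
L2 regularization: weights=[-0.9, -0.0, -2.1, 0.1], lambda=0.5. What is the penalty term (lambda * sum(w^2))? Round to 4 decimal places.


Squaring each weight:
(-0.9)^2 = 0.81
(-0.0)^2 = 0.0
(-2.1)^2 = 4.41
0.1^2 = 0.01
Sum of squares = 5.23
Penalty = 0.5 * 5.23 = 2.6150

2.6150


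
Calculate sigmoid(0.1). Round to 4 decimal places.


sigmoid(z) = 1 / (1 + exp(-z))
exp(-(0.1)) = exp(-0.1) = 0.9048
1 + 0.9048 = 1.9048
1 / 1.9048 = 0.5250

0.5250


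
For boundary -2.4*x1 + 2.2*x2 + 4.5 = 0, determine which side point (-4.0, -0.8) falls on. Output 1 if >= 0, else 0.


Compute -2.4 * -4.0 + 2.2 * -0.8 + 4.5
= 9.6 + -1.76 + 4.5
= 12.34
Since 12.34 >= 0, the point is on the positive side.

1


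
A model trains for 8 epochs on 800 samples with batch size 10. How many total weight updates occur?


Iterations per epoch = 800 / 10 = 80
Total updates = iterations_per_epoch * epochs
= 80 * 8
= 640

640


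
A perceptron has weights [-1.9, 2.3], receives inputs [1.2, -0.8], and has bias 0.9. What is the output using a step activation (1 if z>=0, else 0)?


z = w . x + b
= -1.9*1.2 + 2.3*-0.8 + 0.9
= -2.28 + -1.84 + 0.9
= -4.12 + 0.9
= -3.22
Since z = -3.22 < 0, output = 0

0


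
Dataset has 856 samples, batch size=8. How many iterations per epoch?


Iterations per epoch = dataset_size / batch_size
= 856 / 8
= 107

107


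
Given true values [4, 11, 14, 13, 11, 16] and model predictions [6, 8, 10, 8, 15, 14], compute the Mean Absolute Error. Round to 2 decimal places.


Absolute errors: [2, 3, 4, 5, 4, 2]
Sum of absolute errors = 20
MAE = 20 / 6 = 3.33

3.33


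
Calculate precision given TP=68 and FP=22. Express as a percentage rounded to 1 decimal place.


Precision = TP / (TP + FP) * 100
= 68 / (68 + 22)
= 68 / 90
= 0.7556
= 75.6%

75.6


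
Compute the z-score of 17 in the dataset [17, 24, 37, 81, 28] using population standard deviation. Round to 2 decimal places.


Mean = (17 + 24 + 37 + 81 + 28) / 5 = 37.4
Variance = sum((x_i - mean)^2) / n = 517.04
Std = sqrt(517.04) = 22.7385
Z = (x - mean) / std
= (17 - 37.4) / 22.7385
= -20.4 / 22.7385
= -0.90

-0.90


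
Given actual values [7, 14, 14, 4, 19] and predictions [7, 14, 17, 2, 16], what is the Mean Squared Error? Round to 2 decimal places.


Differences: [0, 0, -3, 2, 3]
Squared errors: [0, 0, 9, 4, 9]
Sum of squared errors = 22
MSE = 22 / 5 = 4.40

4.40


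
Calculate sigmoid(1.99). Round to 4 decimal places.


sigmoid(z) = 1 / (1 + exp(-z))
exp(-(1.99)) = exp(-1.99) = 0.1367
1 + 0.1367 = 1.1367
1 / 1.1367 = 0.8797

0.8797


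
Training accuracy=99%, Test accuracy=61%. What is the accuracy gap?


Gap = train_accuracy - test_accuracy
= 99 - 61
= 38%
This large gap strongly indicates overfitting.

38


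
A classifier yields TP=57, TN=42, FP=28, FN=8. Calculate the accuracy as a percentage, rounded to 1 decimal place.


Accuracy = (TP + TN) / (TP + TN + FP + FN) * 100
= (57 + 42) / (57 + 42 + 28 + 8)
= 99 / 135
= 0.7333
= 73.3%

73.3


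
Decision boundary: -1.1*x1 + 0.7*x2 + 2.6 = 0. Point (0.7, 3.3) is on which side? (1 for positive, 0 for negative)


Compute -1.1 * 0.7 + 0.7 * 3.3 + 2.6
= -0.77 + 2.31 + 2.6
= 4.14
Since 4.14 >= 0, the point is on the positive side.

1


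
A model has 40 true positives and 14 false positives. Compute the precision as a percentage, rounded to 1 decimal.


Precision = TP / (TP + FP) * 100
= 40 / (40 + 14)
= 40 / 54
= 0.7407
= 74.1%

74.1


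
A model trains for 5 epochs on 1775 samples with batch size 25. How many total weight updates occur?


Iterations per epoch = 1775 / 25 = 71
Total updates = iterations_per_epoch * epochs
= 71 * 5
= 355

355


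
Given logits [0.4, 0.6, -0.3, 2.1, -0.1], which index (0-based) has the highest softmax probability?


Softmax is a monotonic transformation, so it preserves the argmax.
We need to find the index of the maximum logit.
Index 0: 0.4
Index 1: 0.6
Index 2: -0.3
Index 3: 2.1
Index 4: -0.1
Maximum logit = 2.1 at index 3

3


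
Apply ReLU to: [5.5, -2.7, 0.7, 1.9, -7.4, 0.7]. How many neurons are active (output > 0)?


ReLU(x) = max(0, x) for each element:
ReLU(5.5) = 5.5
ReLU(-2.7) = 0
ReLU(0.7) = 0.7
ReLU(1.9) = 1.9
ReLU(-7.4) = 0
ReLU(0.7) = 0.7
Active neurons (>0): 4

4


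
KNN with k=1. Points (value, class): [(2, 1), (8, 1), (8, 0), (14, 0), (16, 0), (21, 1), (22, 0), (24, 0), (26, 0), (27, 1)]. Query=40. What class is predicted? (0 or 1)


Distances from query 40:
Point 27 (class 1): distance = 13
K=1 nearest neighbors: classes = [1]
Votes for class 1: 1 / 1
Majority vote => class 1

1


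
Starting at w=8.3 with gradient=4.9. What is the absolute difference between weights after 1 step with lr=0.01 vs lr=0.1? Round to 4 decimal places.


With lr=0.01: w_new = 8.3 - 0.01 * 4.9 = 8.251
With lr=0.1: w_new = 8.3 - 0.1 * 4.9 = 7.81
Absolute difference = |8.251 - 7.81|
= 0.4410

0.4410


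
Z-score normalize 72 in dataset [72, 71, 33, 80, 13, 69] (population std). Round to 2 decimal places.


Mean = (72 + 71 + 33 + 80 + 13 + 69) / 6 = 56.3333
Variance = sum((x_i - mean)^2) / n = 600.5556
Std = sqrt(600.5556) = 24.5062
Z = (x - mean) / std
= (72 - 56.3333) / 24.5062
= 15.6667 / 24.5062
= 0.64

0.64


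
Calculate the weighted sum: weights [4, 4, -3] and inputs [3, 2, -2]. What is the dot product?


Element-wise products:
4 * 3 = 12
4 * 2 = 8
-3 * -2 = 6
Sum = 12 + 8 + 6
= 26

26


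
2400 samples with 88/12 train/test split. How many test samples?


Train samples = 2400 * 88% = 2112
Test samples = 2400 - 2112
= 288

288


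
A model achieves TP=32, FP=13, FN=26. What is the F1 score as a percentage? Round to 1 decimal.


Precision = TP / (TP + FP) = 32 / 45 = 0.7111
Recall = TP / (TP + FN) = 32 / 58 = 0.5517
F1 = 2 * P * R / (P + R)
= 2 * 0.7111 * 0.5517 / (0.7111 + 0.5517)
= 0.7847 / 1.2628
= 0.6214
As percentage: 62.1%

62.1


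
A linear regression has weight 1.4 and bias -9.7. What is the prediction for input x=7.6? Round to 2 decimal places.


y = 1.4 * 7.6 + (-9.7)
= 10.64 + (-9.7)
= 0.94

0.94


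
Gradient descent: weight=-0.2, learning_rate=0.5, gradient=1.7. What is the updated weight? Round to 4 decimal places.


w_new = w_old - lr * gradient
= -0.2 - 0.5 * 1.7
= -0.2 - (0.85)
= -1.0500

-1.0500


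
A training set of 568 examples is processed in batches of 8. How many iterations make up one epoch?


Iterations per epoch = dataset_size / batch_size
= 568 / 8
= 71

71


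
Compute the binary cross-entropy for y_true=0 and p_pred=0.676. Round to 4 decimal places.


For y=0: Loss = -log(1-p)
= -log(1 - 0.676)
= -log(0.324)
= -(-1.127)
= 1.1270

1.1270


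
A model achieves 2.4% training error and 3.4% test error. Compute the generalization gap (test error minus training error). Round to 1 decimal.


Generalization gap = test_error - train_error
= 3.4 - 2.4
= 1.0%
A small gap suggests good generalization.

1.0


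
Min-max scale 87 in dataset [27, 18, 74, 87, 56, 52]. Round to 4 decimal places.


Min = 18, Max = 87
Range = 87 - 18 = 69
Scaled = (x - min) / (max - min)
= (87 - 18) / 69
= 69 / 69
= 1.0000

1.0000


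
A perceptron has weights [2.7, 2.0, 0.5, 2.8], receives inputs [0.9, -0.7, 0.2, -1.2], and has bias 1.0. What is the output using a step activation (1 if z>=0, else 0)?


z = w . x + b
= 2.7*0.9 + 2.0*-0.7 + 0.5*0.2 + 2.8*-1.2 + 1.0
= 2.43 + -1.4 + 0.1 + -3.36 + 1.0
= -2.23 + 1.0
= -1.23
Since z = -1.23 < 0, output = 0

0


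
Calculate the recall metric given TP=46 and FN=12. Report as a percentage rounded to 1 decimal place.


Recall = TP / (TP + FN) * 100
= 46 / (46 + 12)
= 46 / 58
= 0.7931
= 79.3%

79.3


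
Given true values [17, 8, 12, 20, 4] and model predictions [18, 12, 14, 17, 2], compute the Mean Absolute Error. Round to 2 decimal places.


Absolute errors: [1, 4, 2, 3, 2]
Sum of absolute errors = 12
MAE = 12 / 5 = 2.40

2.40


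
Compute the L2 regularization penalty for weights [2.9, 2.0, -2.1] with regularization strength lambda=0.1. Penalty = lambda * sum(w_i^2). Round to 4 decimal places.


Squaring each weight:
2.9^2 = 8.41
2.0^2 = 4.0
(-2.1)^2 = 4.41
Sum of squares = 16.82
Penalty = 0.1 * 16.82 = 1.6820

1.6820


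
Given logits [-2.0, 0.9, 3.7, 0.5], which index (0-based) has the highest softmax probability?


Softmax is a monotonic transformation, so it preserves the argmax.
We need to find the index of the maximum logit.
Index 0: -2.0
Index 1: 0.9
Index 2: 3.7
Index 3: 0.5
Maximum logit = 3.7 at index 2

2


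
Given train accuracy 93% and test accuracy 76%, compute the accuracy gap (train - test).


Gap = train_accuracy - test_accuracy
= 93 - 76
= 17%
This gap suggests the model is overfitting.

17


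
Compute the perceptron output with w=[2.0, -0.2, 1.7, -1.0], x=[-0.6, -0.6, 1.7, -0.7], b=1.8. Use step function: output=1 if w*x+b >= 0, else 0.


z = w . x + b
= 2.0*-0.6 + -0.2*-0.6 + 1.7*1.7 + -1.0*-0.7 + 1.8
= -1.2 + 0.12 + 2.89 + 0.7 + 1.8
= 2.51 + 1.8
= 4.31
Since z = 4.31 >= 0, output = 1

1


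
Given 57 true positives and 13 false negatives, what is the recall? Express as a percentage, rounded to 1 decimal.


Recall = TP / (TP + FN) * 100
= 57 / (57 + 13)
= 57 / 70
= 0.8143
= 81.4%

81.4


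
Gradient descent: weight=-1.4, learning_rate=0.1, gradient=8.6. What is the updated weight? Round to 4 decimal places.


w_new = w_old - lr * gradient
= -1.4 - 0.1 * 8.6
= -1.4 - (0.86)
= -2.2600

-2.2600


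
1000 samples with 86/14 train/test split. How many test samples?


Train samples = 1000 * 86% = 860
Test samples = 1000 - 860
= 140

140


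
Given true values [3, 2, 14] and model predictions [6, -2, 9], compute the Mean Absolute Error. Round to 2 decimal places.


Absolute errors: [3, 4, 5]
Sum of absolute errors = 12
MAE = 12 / 3 = 4.00

4.00


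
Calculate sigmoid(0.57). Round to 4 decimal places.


sigmoid(z) = 1 / (1 + exp(-z))
exp(-(0.57)) = exp(-0.57) = 0.5655
1 + 0.5655 = 1.5655
1 / 1.5655 = 0.6388

0.6388


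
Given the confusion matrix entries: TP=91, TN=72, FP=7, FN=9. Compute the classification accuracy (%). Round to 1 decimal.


Accuracy = (TP + TN) / (TP + TN + FP + FN) * 100
= (91 + 72) / (91 + 72 + 7 + 9)
= 163 / 179
= 0.9106
= 91.1%

91.1


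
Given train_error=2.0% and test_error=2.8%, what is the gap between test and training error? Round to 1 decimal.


Generalization gap = test_error - train_error
= 2.8 - 2.0
= 0.8%
A small gap suggests good generalization.

0.8


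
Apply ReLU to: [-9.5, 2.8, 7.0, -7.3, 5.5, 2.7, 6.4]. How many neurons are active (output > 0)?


ReLU(x) = max(0, x) for each element:
ReLU(-9.5) = 0
ReLU(2.8) = 2.8
ReLU(7.0) = 7.0
ReLU(-7.3) = 0
ReLU(5.5) = 5.5
ReLU(2.7) = 2.7
ReLU(6.4) = 6.4
Active neurons (>0): 5

5


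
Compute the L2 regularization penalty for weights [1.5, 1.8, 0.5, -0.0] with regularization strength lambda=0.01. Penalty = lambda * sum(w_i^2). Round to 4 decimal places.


Squaring each weight:
1.5^2 = 2.25
1.8^2 = 3.24
0.5^2 = 0.25
(-0.0)^2 = 0.0
Sum of squares = 5.74
Penalty = 0.01 * 5.74 = 0.0574

0.0574


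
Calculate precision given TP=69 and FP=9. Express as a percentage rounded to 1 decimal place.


Precision = TP / (TP + FP) * 100
= 69 / (69 + 9)
= 69 / 78
= 0.8846
= 88.5%

88.5


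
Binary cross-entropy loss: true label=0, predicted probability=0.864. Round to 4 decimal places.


For y=0: Loss = -log(1-p)
= -log(1 - 0.864)
= -log(0.136)
= -(-1.9951)
= 1.9951

1.9951


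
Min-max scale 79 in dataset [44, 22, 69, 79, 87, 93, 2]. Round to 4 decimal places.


Min = 2, Max = 93
Range = 93 - 2 = 91
Scaled = (x - min) / (max - min)
= (79 - 2) / 91
= 77 / 91
= 0.8462

0.8462


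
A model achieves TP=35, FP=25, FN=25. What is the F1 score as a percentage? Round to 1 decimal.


Precision = TP / (TP + FP) = 35 / 60 = 0.5833
Recall = TP / (TP + FN) = 35 / 60 = 0.5833
F1 = 2 * P * R / (P + R)
= 2 * 0.5833 * 0.5833 / (0.5833 + 0.5833)
= 0.6806 / 1.1667
= 0.5833
As percentage: 58.3%

58.3


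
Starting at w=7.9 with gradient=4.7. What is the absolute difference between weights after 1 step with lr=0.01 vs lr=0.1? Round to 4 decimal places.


With lr=0.01: w_new = 7.9 - 0.01 * 4.7 = 7.853
With lr=0.1: w_new = 7.9 - 0.1 * 4.7 = 7.43
Absolute difference = |7.853 - 7.43|
= 0.4230

0.4230


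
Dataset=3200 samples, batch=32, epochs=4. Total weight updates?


Iterations per epoch = 3200 / 32 = 100
Total updates = iterations_per_epoch * epochs
= 100 * 4
= 400

400


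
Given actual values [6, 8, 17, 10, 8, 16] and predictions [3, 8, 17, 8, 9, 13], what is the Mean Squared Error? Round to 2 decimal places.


Differences: [3, 0, 0, 2, -1, 3]
Squared errors: [9, 0, 0, 4, 1, 9]
Sum of squared errors = 23
MSE = 23 / 6 = 3.83

3.83


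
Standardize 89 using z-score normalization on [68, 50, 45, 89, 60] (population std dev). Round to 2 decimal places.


Mean = (68 + 50 + 45 + 89 + 60) / 5 = 62.4
Variance = sum((x_i - mean)^2) / n = 240.24
Std = sqrt(240.24) = 15.4997
Z = (x - mean) / std
= (89 - 62.4) / 15.4997
= 26.6 / 15.4997
= 1.72

1.72


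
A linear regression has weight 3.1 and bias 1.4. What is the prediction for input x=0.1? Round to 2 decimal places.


y = 3.1 * 0.1 + (1.4)
= 0.31 + (1.4)
= 1.71

1.71


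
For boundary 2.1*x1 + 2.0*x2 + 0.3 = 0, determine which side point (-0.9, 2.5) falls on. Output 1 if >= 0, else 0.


Compute 2.1 * -0.9 + 2.0 * 2.5 + 0.3
= -1.89 + 5.0 + 0.3
= 3.41
Since 3.41 >= 0, the point is on the positive side.

1


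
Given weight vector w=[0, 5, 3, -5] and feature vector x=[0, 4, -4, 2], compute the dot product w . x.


Element-wise products:
0 * 0 = 0
5 * 4 = 20
3 * -4 = -12
-5 * 2 = -10
Sum = 0 + 20 + -12 + -10
= -2

-2


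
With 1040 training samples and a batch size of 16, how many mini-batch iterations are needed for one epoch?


Iterations per epoch = dataset_size / batch_size
= 1040 / 16
= 65

65


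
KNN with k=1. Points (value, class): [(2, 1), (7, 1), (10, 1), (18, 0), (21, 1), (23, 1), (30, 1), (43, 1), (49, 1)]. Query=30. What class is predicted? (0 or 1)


Distances from query 30:
Point 30 (class 1): distance = 0
K=1 nearest neighbors: classes = [1]
Votes for class 1: 1 / 1
Majority vote => class 1

1


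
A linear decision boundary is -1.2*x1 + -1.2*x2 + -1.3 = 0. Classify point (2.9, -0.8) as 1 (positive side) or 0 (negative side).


Compute -1.2 * 2.9 + -1.2 * -0.8 + -1.3
= -3.48 + 0.96 + -1.3
= -3.82
Since -3.82 < 0, the point is on the negative side.

0


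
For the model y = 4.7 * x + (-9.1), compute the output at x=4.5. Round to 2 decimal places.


y = 4.7 * 4.5 + (-9.1)
= 21.15 + (-9.1)
= 12.05

12.05


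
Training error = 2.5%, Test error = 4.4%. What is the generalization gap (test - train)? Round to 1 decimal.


Generalization gap = test_error - train_error
= 4.4 - 2.5
= 1.9%
A small gap suggests good generalization.

1.9


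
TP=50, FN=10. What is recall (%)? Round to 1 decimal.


Recall = TP / (TP + FN) * 100
= 50 / (50 + 10)
= 50 / 60
= 0.8333
= 83.3%

83.3


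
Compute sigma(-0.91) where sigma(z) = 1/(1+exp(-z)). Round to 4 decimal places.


sigmoid(z) = 1 / (1 + exp(-z))
exp(-(-0.91)) = exp(0.91) = 2.4843
1 + 2.4843 = 3.4843
1 / 3.4843 = 0.2870

0.2870


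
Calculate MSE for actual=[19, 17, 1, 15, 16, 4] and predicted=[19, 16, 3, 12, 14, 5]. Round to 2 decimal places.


Differences: [0, 1, -2, 3, 2, -1]
Squared errors: [0, 1, 4, 9, 4, 1]
Sum of squared errors = 19
MSE = 19 / 6 = 3.17

3.17


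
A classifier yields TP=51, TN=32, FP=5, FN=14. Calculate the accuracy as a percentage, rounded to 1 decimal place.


Accuracy = (TP + TN) / (TP + TN + FP + FN) * 100
= (51 + 32) / (51 + 32 + 5 + 14)
= 83 / 102
= 0.8137
= 81.4%

81.4
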